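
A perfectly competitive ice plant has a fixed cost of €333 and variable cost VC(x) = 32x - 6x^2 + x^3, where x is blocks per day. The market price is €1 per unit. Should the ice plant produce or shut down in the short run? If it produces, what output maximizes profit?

Shut down

Strip out fixed cost: VC = 32x - 6x^2 + x^3. Then AVC = 32 - 6x + x^2 and MC = 32 - 12x + 3x^2.
The AVC parabola has its vertex at x = 6/2 = 3, where AVC = 32 - 6·3 + 3^2 = €23.
Since P = €1 < min AVC = €23, price fails to cover variable cost at any output.
The firm minimizes its loss by shutting down and losing only its fixed cost of €333.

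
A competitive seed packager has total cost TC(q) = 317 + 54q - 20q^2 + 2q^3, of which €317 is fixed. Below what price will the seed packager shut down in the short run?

€4 per unit

The firm shuts down when price falls below the minimum of average variable cost. AVC = VC/q = 54 - 20q + 2q^2.
At the minimum of AVC, MC = AVC. MC = 54 - 40q + 6q^2; setting MC = AVC gives 4q^2 - 20q = 0, so q = 5. min AVC = 4.
So the shutdown price is €4.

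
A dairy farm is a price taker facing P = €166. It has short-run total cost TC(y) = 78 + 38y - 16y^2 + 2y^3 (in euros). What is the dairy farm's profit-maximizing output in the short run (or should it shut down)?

Produce at y = 8

Variable cost is VC = 38y - 16y^2 + 2y^3, so AVC = VC/y = 38 - 16y + 2y^2 and MC = dTC/dy = 38 - 32y + 6y^2.
AVC hits its minimum where MC = AVC, at y = 4, giving min AVC = 38 - 16·4 + 2·4^2 = €6.
Since P = €166 ≥ min AVC = €6, price covers variable cost and the firm should produce.
P = MC gives -128 - 32y + 6y^2 = 0, with roots -8/3 and 8. Take the larger (rising MC): y* = 8.
Check: AVC at y = 8 is €38 ≤ P, so revenue covers variable cost.
Profit = P·y − TC = 166·8 − 382 = €946.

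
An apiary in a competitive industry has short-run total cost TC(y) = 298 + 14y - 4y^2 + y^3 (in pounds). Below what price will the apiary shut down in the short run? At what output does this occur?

The firm shuts down when price falls below the minimum of average variable cost. AVC = VC/y = 14 - 4y + y^2.
dAVC/dy = -4 + 2y = 0 gives y = 2. min AVC = 14 - 4·2 + 2^2 = 10.
The firm shuts down for any P below £10.

£10 per unit, at y = 2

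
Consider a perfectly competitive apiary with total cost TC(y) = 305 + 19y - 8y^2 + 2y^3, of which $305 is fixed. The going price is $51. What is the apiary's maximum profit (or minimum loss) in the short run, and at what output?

AVC = 19 - 8y + 2y^2 has its minimum $11 at y = 2; price $51 clears that bar, so the firm operates.
MC = 19 - 16y + 6y^2. Setting P = MC and taking the root on the rising branch gives y* = 4.
TR = 51·4 = 204. TC = 305 + 76 = 381. Profit = 204 − 381 = -$177.
By producing, the firm covers all variable cost plus $128 of fixed cost; shutting down would lose the full $305.

Profit = -$177 at y = 4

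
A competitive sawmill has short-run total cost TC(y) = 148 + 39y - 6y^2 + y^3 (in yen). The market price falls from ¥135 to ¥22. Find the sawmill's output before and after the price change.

MC = 39 - 12y + 3y^2; the shutdown threshold is min AVC = ¥30 (at y = 3).
With P = ¥135 above the shutdown price, P = MC gives y = 8.
At P = ¥22 < min AVC = ¥30, price no longer covers variable cost at any output, so the firm shuts down: y = 0.

Output falls from 8 to 0 (the firm shuts down)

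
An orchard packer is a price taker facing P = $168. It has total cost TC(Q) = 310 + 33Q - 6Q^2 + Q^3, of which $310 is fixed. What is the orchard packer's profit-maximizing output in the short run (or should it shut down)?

Strip out fixed cost: VC = 33Q - 6Q^2 + Q^3. Then AVC = 33 - 6Q + Q^2 and MC = 33 - 12Q + 3Q^2.
AVC hits its minimum where MC = AVC, at Q = 3, giving min AVC = 33 - 6·3 + 3^2 = $24.
Since P = $168 ≥ min AVC = $24, price covers variable cost and the firm should produce.
Solving P = MC: -135 - 12Q + 3Q^2 = 0 ⇒ Q = -5 or 9. On the upward-sloping branch, Q* = 9.
Check: AVC at Q = 9 is $60 ≤ P, so revenue covers variable cost.
Profit = P·Q − TC = 168·9 − 850 = $662.

Produce at Q = 9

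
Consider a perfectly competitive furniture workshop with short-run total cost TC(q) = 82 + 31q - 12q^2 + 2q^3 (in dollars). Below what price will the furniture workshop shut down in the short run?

$13 per unit

Short-run supply begins at min AVC. From VC = 31q - 12q^2 + 2q^3, AVC = 31 - 12q + 2q^2.
dAVC/dq = -12 + 4q = 0 gives q = 3. min AVC = 31 - 12·3 + 2·3^2 = 13.
For P < $13 the firm produces nothing.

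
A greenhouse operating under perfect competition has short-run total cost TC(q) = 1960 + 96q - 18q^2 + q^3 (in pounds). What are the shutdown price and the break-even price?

Shutdown price = £15; break-even price = £180

Shutdown price = min AVC. AVC = 96 - 18q + q^2, with vertex at q = 9 and minimum £15.
ATC = 1960/q + 96 - 18q + q^2. Setting dATC/dq = −1960/q^2 − 18 + 2q = 0 gives q = 14 (since 2·14^3 − 18·14^2 = 1960).
min ATC = 1960/14 + 96 − 18·14 + 14^2 = £180. That is the break-even price.
Between these two prices the firm operates at a loss; above £180 it earns a profit.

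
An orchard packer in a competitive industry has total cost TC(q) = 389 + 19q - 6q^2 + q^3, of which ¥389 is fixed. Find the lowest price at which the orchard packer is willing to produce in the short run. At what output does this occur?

The shutdown price is the minimum of AVC. VC = 19q - 6q^2 + q^3, so AVC = 19 - 6q + q^2.
At the minimum of AVC, MC = AVC. MC = 19 - 12q + 3q^2; setting MC = AVC gives 2q^2 - 6q = 0, so q = 3. min AVC = 10.
The firm shuts down for any P below ¥10.

¥10 per unit, at q = 3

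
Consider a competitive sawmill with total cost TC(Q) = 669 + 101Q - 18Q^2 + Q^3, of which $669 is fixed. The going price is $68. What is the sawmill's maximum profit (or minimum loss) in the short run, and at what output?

Profit = -$185 at Q = 11

AVC = 101 - 18Q + Q^2 has its minimum $20 at Q = 9; price $68 clears that bar, so the firm operates.
MC = 101 - 36Q + 3Q^2. Setting P = MC and taking the root on the rising branch gives Q* = 11.
TR = 68·11 = 748. TC = 669 + 264 = 933. Profit = 748 − 933 = -$185.
That loss of $185 beats the $669 the firm would lose by shutting down; producing recovers $484 of fixed cost.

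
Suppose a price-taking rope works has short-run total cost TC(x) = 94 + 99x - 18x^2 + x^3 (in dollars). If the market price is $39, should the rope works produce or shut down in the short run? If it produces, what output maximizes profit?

Variable cost is VC = 99x - 18x^2 + x^3, so AVC = VC/x = 99 - 18x + x^2 and MC = dTC/dx = 99 - 36x + 3x^2.
AVC hits its minimum where MC = AVC, at x = 9, giving min AVC = 99 - 18·9 + 9^2 = $18.
Because $39 ≥ $18, revenue can cover variable cost; the firm operates.
Set P = MC: 39 = 99 - 36x + 3x^2 → 60 - 36x + 3x^2 = 0. The roots are x = 2 and x = 10; the profit-maximizing output is on the rising part of MC, so x* = 10.
Check: AVC at x = 10 is $19 ≤ P, so revenue covers variable cost.
Profit = P·x − TC = 39·10 − 284 = $106.

Produce at x = 10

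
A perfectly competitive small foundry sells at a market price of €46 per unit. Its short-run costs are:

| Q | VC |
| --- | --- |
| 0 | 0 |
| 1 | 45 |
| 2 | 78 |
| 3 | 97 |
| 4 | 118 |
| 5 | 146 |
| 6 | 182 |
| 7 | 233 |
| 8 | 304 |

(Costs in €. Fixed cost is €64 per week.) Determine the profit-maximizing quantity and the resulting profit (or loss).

Profit at each row (π = 46Q − TC): Q=0: -64; Q=1: -63; Q=2: -50; Q=3: -23; Q=4: 2; Q=5: 20; Q=6: 30; Q=7: 25; Q=8: 0.
Profit is maximized at Q = 6. AVC there is 182/6 = €30.33 ≤ P, so producing beats shutting down (which would give -€64).

Q = 6; profit = €30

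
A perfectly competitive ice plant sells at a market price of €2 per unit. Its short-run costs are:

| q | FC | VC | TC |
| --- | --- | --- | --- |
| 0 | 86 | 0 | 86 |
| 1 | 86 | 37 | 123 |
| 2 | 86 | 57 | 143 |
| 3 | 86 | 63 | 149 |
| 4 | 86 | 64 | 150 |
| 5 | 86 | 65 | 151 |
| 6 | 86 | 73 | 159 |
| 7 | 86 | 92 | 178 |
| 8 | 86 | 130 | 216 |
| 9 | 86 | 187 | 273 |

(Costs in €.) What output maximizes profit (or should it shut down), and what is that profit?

Compute π = P·q − TC at each output: q=0: -86; q=1: -121; q=2: -139; q=3: -143; q=4: -142; q=5: -141; q=6: -147; q=7: -164; q=8: -200; q=9: -255.
Profit is highest at q = 0. Equivalently, the lowest AVC in the table is 73/6 ≈ €12.17 at q = 6, and P = €2 falls below it — price never covers variable cost, so the firm shuts down and loses only its fixed cost.

q = 0 (shut down); profit = -€86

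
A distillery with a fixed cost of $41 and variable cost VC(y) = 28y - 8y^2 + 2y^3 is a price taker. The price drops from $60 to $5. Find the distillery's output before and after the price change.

MC = 28 - 16y + 6y^2; the shutdown threshold is min AVC = $20 (at y = 2).
At P = $60 ≥ min AVC, set P = MC on the rising branch: y = 4.
At P = $5 < min AVC = $20, price no longer covers variable cost at any output, so the firm shuts down: y = 0.

Output falls from 4 to 0 (the firm shuts down)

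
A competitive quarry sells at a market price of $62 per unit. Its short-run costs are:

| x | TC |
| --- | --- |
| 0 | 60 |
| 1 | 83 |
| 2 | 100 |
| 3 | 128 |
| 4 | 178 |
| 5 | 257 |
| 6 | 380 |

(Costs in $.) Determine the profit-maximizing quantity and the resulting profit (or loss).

Compute π = P·x − TC at each output: x=0: -60; x=1: -21; x=2: 24; x=3: 58; x=4: 70; x=5: 53; x=6: -8.
Profit is maximized at x = 4. AVC there is 118/4 = $29.50 ≤ P, so producing beats shutting down (which would give -$60).

x = 4; profit = $70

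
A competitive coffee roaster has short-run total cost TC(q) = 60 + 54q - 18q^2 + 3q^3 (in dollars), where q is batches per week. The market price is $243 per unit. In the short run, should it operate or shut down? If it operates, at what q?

Produce at q = 7

From TC, MC = TC'(q) = 54 - 36q + 9q^2 and AVC = VC/q = 54 - 18q + 3q^2.
AVC hits its minimum where MC = AVC, at q = 3, giving min AVC = 54 - 18·3 + 3·3^2 = $27.
P = $243 exceeds min AVC = $27, so the firm stays open.
Set P = MC: 243 = 54 - 36q + 9q^2 → -189 - 36q + 9q^2 = 0. The roots are q = -3 and q = 7; the profit-maximizing output is on the rising part of MC, so q* = 7.
Check: AVC at q = 7 is $75 ≤ P, so revenue covers variable cost.
Profit = P·q − TC = 243·7 − 585 = $1116.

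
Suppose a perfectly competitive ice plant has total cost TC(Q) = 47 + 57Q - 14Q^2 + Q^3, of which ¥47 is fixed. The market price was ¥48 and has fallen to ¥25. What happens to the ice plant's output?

Output falls from 9 to 8

AVC = 57 - 14Q + Q^2, minimized at Q = 7 where min AVC = ¥8. MC = 57 - 28Q + 3Q^2.
At P = ¥48 ≥ min AVC, set P = MC on the rising branch: Q = 9.
At P = ¥25 ≥ min AVC, set P = MC: Q = 8. The firm stays open but cuts output.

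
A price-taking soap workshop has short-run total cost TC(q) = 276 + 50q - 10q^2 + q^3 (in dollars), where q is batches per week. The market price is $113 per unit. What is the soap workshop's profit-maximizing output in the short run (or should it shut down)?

Produce at q = 9

Variable cost is VC = 50q - 10q^2 + q^3, so AVC = VC/q = 50 - 10q + q^2 and MC = dTC/dq = 50 - 20q + 3q^2.
AVC hits its minimum where MC = AVC, at q = 5, giving min AVC = 50 - 10·5 + 5^2 = $25.
Because $113 ≥ $25, revenue can cover variable cost; the firm operates.
P = MC gives -63 - 20q + 3q^2 = 0, with roots -7/3 and 9. Take the larger (rising MC): q* = 9.
Check: AVC at q = 9 is $41 ≤ P, so revenue covers variable cost.
Profit = P·q − TC = 113·9 − 645 = $372.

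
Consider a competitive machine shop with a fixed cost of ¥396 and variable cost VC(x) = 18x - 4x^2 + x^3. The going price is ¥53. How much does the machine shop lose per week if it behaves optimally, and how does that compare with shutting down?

Profit = -¥246 at x = 5

AVC = 18 - 4x + x^2 has its minimum ¥14 at x = 2; price ¥53 clears that bar, so the firm operates.
With MC = 18 - 8x + 3x^2, P = MC on the upward-sloping part at x* = 5.
TR = 53·5 = 265. TC = 396 + 115 = 511. Profit = 265 − 511 = -¥246.
That loss of ¥246 beats the ¥396 the firm would lose by shutting down; producing recovers ¥150 of fixed cost.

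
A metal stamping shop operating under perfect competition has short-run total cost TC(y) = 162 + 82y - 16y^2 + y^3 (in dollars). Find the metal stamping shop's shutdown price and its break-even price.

AVC = 82 - 16y + y^2; minimized at y = 8, giving min AVC = $18. That is the shutdown price.
ATC = 162/y + 82 - 16y + y^2. Setting dATC/dy = −162/y^2 − 16 + 2y = 0 gives y = 9 (since 2·9^3 − 16·9^2 = 162).
min ATC = 162/9 + 82 − 16·9 + 9^2 = $37. That is the break-even price.
For $18 ≤ P < $37 the firm produces at a loss; below $18 it shuts down.

Shutdown price = $18; break-even price = $37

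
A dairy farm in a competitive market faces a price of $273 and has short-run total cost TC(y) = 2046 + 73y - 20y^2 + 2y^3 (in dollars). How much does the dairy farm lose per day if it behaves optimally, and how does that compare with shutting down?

AVC = 73 - 20y + 2y^2 has its minimum $23 at y = 5; price $273 clears that bar, so the firm operates.
With MC = 73 - 40y + 6y^2, P = MC on the upward-sloping part at y* = 10.
TR = 273·10 = 2730. TC = 2046 + 730 = 2776. Profit = 2730 − 2776 = -$46.
By producing, the firm covers all variable cost plus $2000 of fixed cost; shutting down would lose the full $2046.

Profit = -$46 at y = 10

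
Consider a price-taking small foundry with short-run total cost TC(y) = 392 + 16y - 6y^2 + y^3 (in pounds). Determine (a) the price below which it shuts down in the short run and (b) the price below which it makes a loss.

Shutdown price = £7; break-even price = £79

AVC = 16 - 6y + y^2; minimized at y = 3, giving min AVC = £7. That is the shutdown price.
ATC = 392/y + 16 - 6y + y^2. Setting dATC/dy = −392/y^2 − 6 + 2y = 0 gives y = 7 (since 2·7^3 − 6·7^2 = 392).
min ATC = 392/7 + 16 − 6·7 + 7^2 = £79. That is the break-even price.
For £7 ≤ P < £79 the firm produces at a loss; below £7 it shuts down.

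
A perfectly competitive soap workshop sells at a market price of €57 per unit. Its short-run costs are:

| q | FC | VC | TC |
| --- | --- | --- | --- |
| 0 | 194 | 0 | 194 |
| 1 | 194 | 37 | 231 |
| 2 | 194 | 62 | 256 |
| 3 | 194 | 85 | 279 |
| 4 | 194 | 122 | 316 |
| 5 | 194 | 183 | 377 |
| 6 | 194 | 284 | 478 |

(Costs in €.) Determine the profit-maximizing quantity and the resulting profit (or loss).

Profit at each row (π = 57q − TC): q=0: -194; q=1: -174; q=2: -142; q=3: -108; q=4: -88; q=5: -92; q=6: -136.
Profit is maximized at q = 4. AVC there is 122/4 = €30.50 ≤ P, so producing beats shutting down (which would give -€194).

q = 4; profit = -€88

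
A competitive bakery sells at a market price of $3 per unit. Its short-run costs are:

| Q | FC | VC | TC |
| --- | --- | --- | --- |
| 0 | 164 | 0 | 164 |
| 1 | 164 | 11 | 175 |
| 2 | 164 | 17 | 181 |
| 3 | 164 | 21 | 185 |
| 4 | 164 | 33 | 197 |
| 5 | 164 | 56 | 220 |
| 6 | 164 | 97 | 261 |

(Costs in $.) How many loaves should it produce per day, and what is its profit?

Tabulate TR − TC: Q=0: -164; Q=1: -172; Q=2: -175; Q=3: -176; Q=4: -185; Q=5: -205; Q=6: -243.
Profit is highest at Q = 0. Equivalently, the lowest AVC in the table is 21/3 ≈ $7 at Q = 3, and P = $3 falls below it — price never covers variable cost, so the firm shuts down and loses only its fixed cost.

Q = 0 (shut down); profit = -$164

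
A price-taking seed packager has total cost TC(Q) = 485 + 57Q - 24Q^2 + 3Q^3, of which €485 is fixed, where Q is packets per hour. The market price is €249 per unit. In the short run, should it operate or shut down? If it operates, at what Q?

Variable cost is VC = 57Q - 24Q^2 + 3Q^3, so AVC = VC/Q = 57 - 24Q + 3Q^2 and MC = dTC/dQ = 57 - 48Q + 9Q^2.
AVC is minimized where dAVC/dQ = -24 + 6Q = 0, at Q = 4; min AVC = 57 - 24·4 + 3·4^2 = €9.
Because €249 ≥ €9, revenue can cover variable cost; the firm operates.
Set P = MC: 249 = 57 - 48Q + 9Q^2 → -192 - 48Q + 9Q^2 = 0. The roots are Q = -8/3 and Q = 8; the profit-maximizing output is on the rising part of MC, so Q* = 8.
Check: AVC at Q = 8 is €57 ≤ P, so revenue covers variable cost.
Profit = P·Q − TC = 249·8 − 941 = €1051.

Produce at Q = 8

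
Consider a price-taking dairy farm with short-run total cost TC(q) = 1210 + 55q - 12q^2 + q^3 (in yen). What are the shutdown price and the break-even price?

Shutdown price = min AVC. AVC = 55 - 12q + q^2, with vertex at q = 6 and minimum ¥19.
ATC = 1210/q + 55 - 12q + q^2. Setting dATC/dq = −1210/q^2 − 12 + 2q = 0 gives q = 11 (since 2·11^3 − 12·11^2 = 1210).
min ATC = 1210/11 + 55 − 12·11 + 11^2 = ¥154. That is the break-even price.
For ¥19 ≤ P < ¥154 the firm produces at a loss; below ¥19 it shuts down.

Shutdown price = ¥19; break-even price = ¥154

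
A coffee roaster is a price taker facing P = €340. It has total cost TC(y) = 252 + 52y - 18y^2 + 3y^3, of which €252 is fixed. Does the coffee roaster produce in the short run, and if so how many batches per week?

Produce at y = 8

From TC, MC = TC'(y) = 52 - 36y + 9y^2 and AVC = VC/y = 52 - 18y + 3y^2.
The AVC parabola has its vertex at y = 18/6 = 3, where AVC = 52 - 18·3 + 3·3^2 = €25.
Since P = €340 ≥ min AVC = €25, price covers variable cost and the firm should produce.
Set P = MC: 340 = 52 - 36y + 9y^2 → -288 - 36y + 9y^2 = 0. The roots are y = -4 and y = 8; the profit-maximizing output is on the rising part of MC, so y* = 8.
Check: AVC at y = 8 is €100 ≤ P, so revenue covers variable cost.
Profit = P·y − TC = 340·8 − 1052 = €1668.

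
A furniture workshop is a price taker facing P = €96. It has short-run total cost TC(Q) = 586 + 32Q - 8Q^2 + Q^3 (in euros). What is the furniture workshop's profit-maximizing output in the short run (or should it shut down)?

From TC, MC = TC'(Q) = 32 - 16Q + 3Q^2 and AVC = VC/Q = 32 - 8Q + Q^2.
AVC hits its minimum where MC = AVC, at Q = 4, giving min AVC = 32 - 8·4 + 4^2 = €16.
P = €96 exceeds min AVC = €16, so the firm stays open.
P = MC gives -64 - 16Q + 3Q^2 = 0, with roots -8/3 and 8. Take the larger (rising MC): Q* = 8.
Check: AVC at Q = 8 is €32 ≤ P, so revenue covers variable cost.
Profit = P·Q − TC = 96·8 − 842 = -€74, a loss, but smaller than the €586 fixed cost the firm would lose by shutting down.

Produce at Q = 8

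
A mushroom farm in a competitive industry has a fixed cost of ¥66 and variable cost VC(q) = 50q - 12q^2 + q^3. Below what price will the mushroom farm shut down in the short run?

¥14 per unit

Short-run supply begins at min AVC. From VC = 50q - 12q^2 + q^3, AVC = 50 - 12q + q^2.
At the minimum of AVC, MC = AVC. MC = 50 - 24q + 3q^2; setting MC = AVC gives 2q^2 - 12q = 0, so q = 6. min AVC = 14.
So the shutdown price is ¥14.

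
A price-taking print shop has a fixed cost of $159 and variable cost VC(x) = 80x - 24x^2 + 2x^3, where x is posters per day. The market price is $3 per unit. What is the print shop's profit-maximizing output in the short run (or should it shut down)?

Shut down

Strip out fixed cost: VC = 80x - 24x^2 + 2x^3. Then AVC = 80 - 24x + 2x^2 and MC = 80 - 48x + 6x^2.
AVC is minimized where dAVC/dx = -24 + 4x = 0, at x = 6; min AVC = 80 - 24·6 + 2·6^2 = $8.
P = $3 lies below min AVC = $8; no output level covers variable cost.
The firm minimizes its loss by shutting down and losing only its fixed cost of $159.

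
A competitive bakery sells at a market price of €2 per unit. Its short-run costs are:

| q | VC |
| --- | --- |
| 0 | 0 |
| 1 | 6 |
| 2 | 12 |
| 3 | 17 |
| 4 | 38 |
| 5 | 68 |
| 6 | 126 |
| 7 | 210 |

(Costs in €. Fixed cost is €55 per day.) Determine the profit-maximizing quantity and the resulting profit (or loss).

q = 0 (shut down); profit = -€55

Tabulate TR − TC: q=0: -55; q=1: -59; q=2: -63; q=3: -66; q=4: -85; q=5: -113; q=6: -169; q=7: -251.
Profit is highest at q = 0. Equivalently, the lowest AVC in the table is 17/3 ≈ €5.67 at q = 3, and P = €2 falls below it — price never covers variable cost, so the firm shuts down and loses only its fixed cost.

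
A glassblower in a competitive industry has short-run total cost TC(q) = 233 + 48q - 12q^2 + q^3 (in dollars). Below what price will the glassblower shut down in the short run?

Short-run supply begins at min AVC. From VC = 48q - 12q^2 + q^3, AVC = 48 - 12q + q^2.
At the minimum of AVC, MC = AVC. MC = 48 - 24q + 3q^2; setting MC = AVC gives 2q^2 - 12q = 0, so q = 6. min AVC = 12.
So the shutdown price is $12.

$12 per unit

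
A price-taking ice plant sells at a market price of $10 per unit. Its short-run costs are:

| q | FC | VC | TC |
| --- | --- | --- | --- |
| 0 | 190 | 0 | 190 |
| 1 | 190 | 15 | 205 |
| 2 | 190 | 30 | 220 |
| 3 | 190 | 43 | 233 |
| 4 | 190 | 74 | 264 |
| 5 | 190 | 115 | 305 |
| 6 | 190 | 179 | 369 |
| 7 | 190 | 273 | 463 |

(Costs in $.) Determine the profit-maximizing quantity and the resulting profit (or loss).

q = 0 (shut down); profit = -$190

Tabulate TR − TC: q=0: -190; q=1: -195; q=2: -200; q=3: -203; q=4: -224; q=5: -255; q=6: -309; q=7: -393.
Profit is highest at q = 0. Equivalently, the lowest AVC in the table is 43/3 ≈ $14.33 at q = 3, and P = $10 falls below it — price never covers variable cost, so the firm shuts down and loses only its fixed cost.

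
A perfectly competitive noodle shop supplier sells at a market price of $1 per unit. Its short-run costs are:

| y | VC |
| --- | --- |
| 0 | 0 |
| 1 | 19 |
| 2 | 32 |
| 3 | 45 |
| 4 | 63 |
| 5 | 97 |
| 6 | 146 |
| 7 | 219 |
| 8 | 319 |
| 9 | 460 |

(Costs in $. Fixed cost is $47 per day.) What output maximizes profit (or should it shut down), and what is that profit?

Compute π = P·y − TC at each output: y=0: -47; y=1: -65; y=2: -77; y=3: -89; y=4: -106; y=5: -139; y=6: -187; y=7: -259; y=8: -358; y=9: -498.
Profit is highest at y = 0. Equivalently, the lowest AVC in the table is 45/3 ≈ $15 at y = 3, and P = $1 falls below it — price never covers variable cost, so the firm shuts down and loses only its fixed cost.

y = 0 (shut down); profit = -$47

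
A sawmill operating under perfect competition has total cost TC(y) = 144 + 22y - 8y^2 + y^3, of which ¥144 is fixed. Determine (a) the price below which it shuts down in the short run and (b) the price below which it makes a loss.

Shutdown price = ¥6; break-even price = ¥34

AVC = 22 - 8y + y^2; minimized at y = 4, giving min AVC = ¥6. That is the shutdown price.
ATC = 144/y + 22 - 8y + y^2. Setting dATC/dy = −144/y^2 − 8 + 2y = 0 gives y = 6 (since 2·6^3 − 8·6^2 = 144).
min ATC = 144/6 + 22 − 8·6 + 6^2 = ¥34. That is the break-even price.
Between these two prices the firm operates at a loss; above ¥34 it earns a profit.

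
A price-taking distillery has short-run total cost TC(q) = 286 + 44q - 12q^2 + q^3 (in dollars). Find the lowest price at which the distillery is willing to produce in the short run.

Short-run supply begins at min AVC. From VC = 44q - 12q^2 + q^3, AVC = 44 - 12q + q^2.
dAVC/dq = -12 + 2q = 0 gives q = 6. min AVC = 44 - 12·6 + 6^2 = 8.
So the shutdown price is $8.

$8 per unit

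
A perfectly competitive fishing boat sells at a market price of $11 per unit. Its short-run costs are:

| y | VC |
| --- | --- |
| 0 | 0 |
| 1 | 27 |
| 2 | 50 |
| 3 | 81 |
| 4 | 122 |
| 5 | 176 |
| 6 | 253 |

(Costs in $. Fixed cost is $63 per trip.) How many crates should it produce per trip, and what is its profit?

Compute π = P·y − TC at each output: y=0: -63; y=1: -79; y=2: -91; y=3: -111; y=4: -141; y=5: -184; y=6: -250.
Profit is highest at y = 0. Equivalently, the lowest AVC in the table is 50/2 ≈ $25 at y = 2, and P = $11 falls below it — price never covers variable cost, so the firm shuts down and loses only its fixed cost.

y = 0 (shut down); profit = -$63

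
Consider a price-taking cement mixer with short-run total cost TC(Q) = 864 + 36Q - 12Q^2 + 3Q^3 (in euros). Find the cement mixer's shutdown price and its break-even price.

Shutdown price = €24; break-even price = €216

Shutdown price = min AVC. AVC = 36 - 12Q + 3Q^2, with vertex at Q = 2 and minimum €24.
ATC = 864/Q + 36 - 12Q + 3Q^2. Setting dATC/dQ = −864/Q^2 − 12 + 6Q = 0 gives Q = 6 (since 6·6^3 − 12·6^2 = 864).
min ATC = 864/6 + 36 − 12·6 + 3·6^2 = €216. That is the break-even price.
For €24 ≤ P < €216 the firm produces at a loss; below €24 it shuts down.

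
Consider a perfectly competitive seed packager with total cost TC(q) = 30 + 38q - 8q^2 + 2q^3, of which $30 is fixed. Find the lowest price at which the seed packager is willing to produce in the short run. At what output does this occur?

The firm shuts down when price falls below the minimum of average variable cost. AVC = VC/q = 38 - 8q + 2q^2.
At the minimum of AVC, MC = AVC. MC = 38 - 16q + 6q^2; setting MC = AVC gives 4q^2 - 8q = 0, so q = 2. min AVC = 30.
So the shutdown price is $30.

$30 per unit, at q = 2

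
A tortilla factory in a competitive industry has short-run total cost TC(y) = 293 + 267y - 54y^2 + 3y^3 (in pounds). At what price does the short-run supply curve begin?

The firm shuts down when price falls below the minimum of average variable cost. AVC = VC/y = 267 - 54y + 3y^2.
At the minimum of AVC, MC = AVC. MC = 267 - 108y + 9y^2; setting MC = AVC gives 6y^2 - 54y = 0, so y = 9. min AVC = 24.
For P < £24 the firm produces nothing.

£24 per unit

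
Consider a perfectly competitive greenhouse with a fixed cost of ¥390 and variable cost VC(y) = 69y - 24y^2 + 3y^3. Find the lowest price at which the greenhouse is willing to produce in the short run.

The firm shuts down when price falls below the minimum of average variable cost. AVC = VC/y = 69 - 24y + 3y^2.
At the minimum of AVC, MC = AVC. MC = 69 - 48y + 9y^2; setting MC = AVC gives 6y^2 - 24y = 0, so y = 4. min AVC = 21.
The firm shuts down for any P below ¥21.

¥21 per unit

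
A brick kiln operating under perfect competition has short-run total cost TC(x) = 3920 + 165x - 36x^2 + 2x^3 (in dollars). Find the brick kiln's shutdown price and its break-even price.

Shutdown price = $3; break-even price = $333

AVC = 165 - 36x + 2x^2; minimized at x = 9, giving min AVC = $3. That is the shutdown price.
ATC = 3920/x + 165 - 36x + 2x^2. Setting dATC/dx = −3920/x^2 − 36 + 4x = 0 gives x = 14 (since 4·14^3 − 36·14^2 = 3920).
min ATC = 3920/14 + 165 − 36·14 + 2·14^2 = $333. That is the break-even price.
Between these two prices the firm operates at a loss; above $333 it earns a profit.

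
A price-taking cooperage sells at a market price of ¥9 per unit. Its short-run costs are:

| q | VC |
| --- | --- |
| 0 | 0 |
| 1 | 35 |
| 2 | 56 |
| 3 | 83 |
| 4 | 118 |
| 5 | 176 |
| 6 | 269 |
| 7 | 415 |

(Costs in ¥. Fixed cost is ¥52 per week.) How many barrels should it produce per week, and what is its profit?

Compute π = P·q − TC at each output: q=0: -52; q=1: -78; q=2: -90; q=3: -108; q=4: -134; q=5: -183; q=6: -267; q=7: -404.
Profit is highest at q = 0. Equivalently, the lowest AVC in the table is 83/3 ≈ ¥27.67 at q = 3, and P = ¥9 falls below it — price never covers variable cost, so the firm shuts down and loses only its fixed cost.

q = 0 (shut down); profit = -¥52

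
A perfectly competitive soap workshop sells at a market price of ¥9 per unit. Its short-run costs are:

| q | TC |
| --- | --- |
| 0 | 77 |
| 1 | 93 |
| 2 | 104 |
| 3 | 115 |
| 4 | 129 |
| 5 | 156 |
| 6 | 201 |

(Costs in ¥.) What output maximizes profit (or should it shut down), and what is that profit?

q = 0 (shut down); profit = -¥77

Compute π = P·q − TC at each output: q=0: -77; q=1: -84; q=2: -86; q=3: -88; q=4: -93; q=5: -111; q=6: -147.
Profit is highest at q = 0. Equivalently, the lowest AVC in the table is 38/3 ≈ ¥12.67 at q = 3, and P = ¥9 falls below it — price never covers variable cost, so the firm shuts down and loses only its fixed cost.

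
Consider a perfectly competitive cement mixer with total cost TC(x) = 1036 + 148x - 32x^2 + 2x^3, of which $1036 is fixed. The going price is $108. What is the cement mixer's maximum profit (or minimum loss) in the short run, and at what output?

Profit = -$236 at x = 10

AVC = 148 - 32x + 2x^2; min AVC = $20 at x = 8. Since P = $108 ≥ min AVC, the firm produces.
MC = 148 - 64x + 6x^2. Setting P = MC and taking the root on the rising branch gives x* = 10.
TR = 108·10 = 1080. TC = 1036 + 280 = 1316. Profit = 1080 − 1316 = -$236.
That loss of $236 beats the $1036 the firm would lose by shutting down; producing recovers $800 of fixed cost.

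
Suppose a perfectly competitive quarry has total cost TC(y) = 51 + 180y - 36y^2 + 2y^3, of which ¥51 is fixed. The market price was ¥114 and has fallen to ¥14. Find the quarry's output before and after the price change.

MC = 180 - 72y + 6y^2; the shutdown threshold is min AVC = ¥18 (at y = 9).
With P = ¥114 above the shutdown price, P = MC gives y = 11.
At P = ¥14 < min AVC = ¥18, price no longer covers variable cost at any output, so the firm shuts down: y = 0.

Output falls from 11 to 0 (the firm shuts down)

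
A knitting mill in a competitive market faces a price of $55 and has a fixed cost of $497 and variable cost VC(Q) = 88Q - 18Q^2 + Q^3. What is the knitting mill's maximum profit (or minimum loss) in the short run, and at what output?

Profit = -$13 at Q = 11

AVC = 88 - 18Q + Q^2; min AVC = $7 at Q = 9. Since P = $55 ≥ min AVC, the firm produces.
MC = 88 - 36Q + 3Q^2. Setting P = MC and taking the root on the rising branch gives Q* = 11.
TR = 55·11 = 605. TC = 497 + 121 = 618. Profit = 605 − 618 = -$13.
Shutting down would mean losing the fixed cost of $497, so operating at a loss of $13 is better by $484.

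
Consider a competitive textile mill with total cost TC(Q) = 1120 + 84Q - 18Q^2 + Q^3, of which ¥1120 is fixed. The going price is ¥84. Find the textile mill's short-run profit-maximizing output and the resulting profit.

AVC = 84 - 18Q + Q^2; min AVC = ¥3 at Q = 9. Since P = ¥84 ≥ min AVC, the firm produces.
MC = 84 - 36Q + 3Q^2. Setting P = MC and taking the root on the rising branch gives Q* = 12.
TR = 84·12 = 1008. TC = 1120 + 144 = 1264. Profit = 1008 − 1264 = -¥256.
That loss of ¥256 beats the ¥1120 the firm would lose by shutting down; producing recovers ¥864 of fixed cost.

Profit = -¥256 at Q = 12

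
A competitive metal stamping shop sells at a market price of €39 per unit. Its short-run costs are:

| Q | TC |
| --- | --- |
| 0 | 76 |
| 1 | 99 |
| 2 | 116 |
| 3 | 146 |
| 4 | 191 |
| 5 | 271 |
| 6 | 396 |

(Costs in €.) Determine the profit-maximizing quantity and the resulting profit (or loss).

Q = 3; profit = -€29

Profit at each row (π = 39Q − TC): Q=0: -76; Q=1: -60; Q=2: -38; Q=3: -29; Q=4: -35; Q=5: -76; Q=6: -162.
Profit is maximized at Q = 3. AVC there is 70/3 = €23.33 ≤ P, so producing beats shutting down (which would give -€76).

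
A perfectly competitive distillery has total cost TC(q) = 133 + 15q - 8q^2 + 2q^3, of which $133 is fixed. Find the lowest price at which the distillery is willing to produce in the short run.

$7 per unit

Short-run supply begins at min AVC. From VC = 15q - 8q^2 + 2q^3, AVC = 15 - 8q + 2q^2.
dAVC/dq = -8 + 4q = 0 gives q = 2. min AVC = 15 - 8·2 + 2·2^2 = 7.
The firm shuts down for any P below $7.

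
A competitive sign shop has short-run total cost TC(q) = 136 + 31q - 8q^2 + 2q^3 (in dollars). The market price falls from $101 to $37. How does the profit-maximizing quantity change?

Output falls from 5 to 3

MC = 31 - 16q + 6q^2; the shutdown threshold is min AVC = $23 (at q = 2).
At P = $101 ≥ min AVC, set P = MC on the rising branch: q = 5.
At P = $37 ≥ min AVC, set P = MC: q = 3. The firm stays open but cuts output.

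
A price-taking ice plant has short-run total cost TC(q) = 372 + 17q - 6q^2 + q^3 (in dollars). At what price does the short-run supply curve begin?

$8 per unit

Short-run supply begins at min AVC. From VC = 17q - 6q^2 + q^3, AVC = 17 - 6q + q^2.
At the minimum of AVC, MC = AVC. MC = 17 - 12q + 3q^2; setting MC = AVC gives 2q^2 - 6q = 0, so q = 3. min AVC = 8.
The firm shuts down for any P below $8.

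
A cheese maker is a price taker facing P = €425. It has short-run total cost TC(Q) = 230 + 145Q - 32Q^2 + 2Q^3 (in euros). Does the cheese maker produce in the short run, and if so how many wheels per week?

Produce at Q = 14

From TC, MC = TC'(Q) = 145 - 64Q + 6Q^2 and AVC = VC/Q = 145 - 32Q + 2Q^2.
AVC hits its minimum where MC = AVC, at Q = 8, giving min AVC = 145 - 32·8 + 2·8^2 = €17.
Since P = €425 ≥ min AVC = €17, price covers variable cost and the firm should produce.
Solving P = MC: -280 - 64Q + 6Q^2 = 0 ⇒ Q = -10/3 or 14. On the upward-sloping branch, Q* = 14.
Check: AVC at Q = 14 is €89 ≤ P, so revenue covers variable cost.
Profit = P·Q − TC = 425·14 − 1476 = €4474.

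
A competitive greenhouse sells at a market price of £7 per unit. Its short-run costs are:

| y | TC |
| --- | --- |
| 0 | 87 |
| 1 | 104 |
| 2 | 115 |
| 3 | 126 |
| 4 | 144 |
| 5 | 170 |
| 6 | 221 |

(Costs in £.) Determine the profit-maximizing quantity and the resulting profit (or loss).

y = 0 (shut down); profit = -£87

Tabulate TR − TC: y=0: -87; y=1: -97; y=2: -101; y=3: -105; y=4: -116; y=5: -135; y=6: -179.
Profit is highest at y = 0. Equivalently, the lowest AVC in the table is 39/3 ≈ £13 at y = 3, and P = £7 falls below it — price never covers variable cost, so the firm shuts down and loses only its fixed cost.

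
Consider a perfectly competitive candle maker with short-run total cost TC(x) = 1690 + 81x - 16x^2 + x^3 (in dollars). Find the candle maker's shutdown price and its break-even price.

Shutdown price = $17; break-even price = $172

AVC = 81 - 16x + x^2; minimized at x = 8, giving min AVC = $17. That is the shutdown price.
ATC = 1690/x + 81 - 16x + x^2. Setting dATC/dx = −1690/x^2 − 16 + 2x = 0 gives x = 13 (since 2·13^3 − 16·13^2 = 1690).
min ATC = 1690/13 + 81 − 16·13 + 13^2 = $172. That is the break-even price.
Between these two prices the firm operates at a loss; above $172 it earns a profit.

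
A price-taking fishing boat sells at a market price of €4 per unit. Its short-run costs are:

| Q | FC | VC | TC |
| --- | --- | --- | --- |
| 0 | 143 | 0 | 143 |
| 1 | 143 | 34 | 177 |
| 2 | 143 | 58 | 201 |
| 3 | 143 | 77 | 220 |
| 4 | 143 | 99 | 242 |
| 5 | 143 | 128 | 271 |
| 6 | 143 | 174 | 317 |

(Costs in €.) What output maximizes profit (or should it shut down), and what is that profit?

Compute π = P·Q − TC at each output: Q=0: -143; Q=1: -173; Q=2: -193; Q=3: -208; Q=4: -226; Q=5: -251; Q=6: -293.
Profit is highest at Q = 0. Equivalently, the lowest AVC in the table is 99/4 ≈ €24.75 at Q = 4, and P = €4 falls below it — price never covers variable cost, so the firm shuts down and loses only its fixed cost.

Q = 0 (shut down); profit = -€143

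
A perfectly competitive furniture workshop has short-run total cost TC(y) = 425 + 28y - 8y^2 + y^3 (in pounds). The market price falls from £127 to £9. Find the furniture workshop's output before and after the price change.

Output falls from 9 to 0 (the firm shuts down)

MC = 28 - 16y + 3y^2; the shutdown threshold is min AVC = £12 (at y = 4).
At P = £127 ≥ min AVC, set P = MC on the rising branch: y = 9.
At P = £9 < min AVC = £12, price no longer covers variable cost at any output, so the firm shuts down: y = 0.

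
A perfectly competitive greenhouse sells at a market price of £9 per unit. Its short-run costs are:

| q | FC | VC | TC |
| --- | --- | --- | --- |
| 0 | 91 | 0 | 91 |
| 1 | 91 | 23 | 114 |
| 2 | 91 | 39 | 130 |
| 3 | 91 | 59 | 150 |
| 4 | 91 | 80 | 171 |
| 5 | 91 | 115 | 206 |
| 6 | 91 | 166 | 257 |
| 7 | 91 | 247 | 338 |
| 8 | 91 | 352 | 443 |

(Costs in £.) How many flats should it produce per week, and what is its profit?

q = 0 (shut down); profit = -£91

Compute π = P·q − TC at each output: q=0: -91; q=1: -105; q=2: -112; q=3: -123; q=4: -135; q=5: -161; q=6: -203; q=7: -275; q=8: -371.
Profit is highest at q = 0. Equivalently, the lowest AVC in the table is 39/2 ≈ £19.50 at q = 2, and P = £9 falls below it — price never covers variable cost, so the firm shuts down and loses only its fixed cost.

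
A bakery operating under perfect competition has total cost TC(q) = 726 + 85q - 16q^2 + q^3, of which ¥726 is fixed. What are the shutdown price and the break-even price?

Shutdown price = ¥21; break-even price = ¥96

AVC = 85 - 16q + q^2; minimized at q = 8, giving min AVC = ¥21. That is the shutdown price.
ATC = 726/q + 85 - 16q + q^2. Setting dATC/dq = −726/q^2 − 16 + 2q = 0 gives q = 11 (since 2·11^3 − 16·11^2 = 726).
min ATC = 726/11 + 85 − 16·11 + 11^2 = ¥96. That is the break-even price.
For ¥21 ≤ P < ¥96 the firm produces at a loss; below ¥21 it shuts down.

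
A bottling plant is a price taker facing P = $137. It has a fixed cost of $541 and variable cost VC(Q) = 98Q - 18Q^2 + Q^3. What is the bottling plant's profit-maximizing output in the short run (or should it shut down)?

Variable cost is VC = 98Q - 18Q^2 + Q^3, so AVC = VC/Q = 98 - 18Q + Q^2 and MC = dTC/dQ = 98 - 36Q + 3Q^2.
The AVC parabola has its vertex at Q = 18/2 = 9, where AVC = 98 - 18·9 + 9^2 = $17.
Since P = $137 ≥ min AVC = $17, price covers variable cost and the firm should produce.
P = MC gives -39 - 36Q + 3Q^2 = 0, with roots -1 and 13. Take the larger (rising MC): Q* = 13.
Check: AVC at Q = 13 is $33 ≤ P, so revenue covers variable cost.
Profit = P·Q − TC = 137·13 − 970 = $811.

Produce at Q = 13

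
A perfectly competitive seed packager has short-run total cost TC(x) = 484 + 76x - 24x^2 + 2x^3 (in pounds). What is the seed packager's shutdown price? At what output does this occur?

£4 per unit, at x = 6

Short-run supply begins at min AVC. From VC = 76x - 24x^2 + 2x^3, AVC = 76 - 24x + 2x^2.
At the minimum of AVC, MC = AVC. MC = 76 - 48x + 6x^2; setting MC = AVC gives 4x^2 - 24x = 0, so x = 6. min AVC = 4.
For P < £4 the firm produces nothing.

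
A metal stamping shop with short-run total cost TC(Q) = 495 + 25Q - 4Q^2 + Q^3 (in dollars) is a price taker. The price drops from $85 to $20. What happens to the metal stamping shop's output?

AVC = 25 - 4Q + Q^2, minimized at Q = 2 where min AVC = $21. MC = 25 - 8Q + 3Q^2.
At P = $85 ≥ min AVC, set P = MC on the rising branch: Q = 6.
At P = $20 < min AVC = $21, price no longer covers variable cost at any output, so the firm shuts down: Q = 0.

Output falls from 6 to 0 (the firm shuts down)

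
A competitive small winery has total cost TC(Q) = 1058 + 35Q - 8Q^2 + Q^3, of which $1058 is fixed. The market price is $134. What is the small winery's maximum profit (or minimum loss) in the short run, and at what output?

AVC = 35 - 8Q + Q^2 has its minimum $19 at Q = 4; price $134 clears that bar, so the firm operates.
MC = 35 - 16Q + 3Q^2. Setting P = MC and taking the root on the rising branch gives Q* = 9.
TR = 134·9 = 1206. TC = 1058 + 396 = 1454. Profit = 1206 − 1454 = -$248.
That loss of $248 beats the $1058 the firm would lose by shutting down; producing recovers $810 of fixed cost.

Profit = -$248 at Q = 9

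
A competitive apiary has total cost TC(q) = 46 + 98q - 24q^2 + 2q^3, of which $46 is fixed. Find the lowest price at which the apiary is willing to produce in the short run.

$26 per unit

The shutdown price is the minimum of AVC. VC = 98q - 24q^2 + 2q^3, so AVC = 98 - 24q + 2q^2.
dAVC/dq = -24 + 4q = 0 gives q = 6. min AVC = 98 - 24·6 + 2·6^2 = 26.
So the shutdown price is $26.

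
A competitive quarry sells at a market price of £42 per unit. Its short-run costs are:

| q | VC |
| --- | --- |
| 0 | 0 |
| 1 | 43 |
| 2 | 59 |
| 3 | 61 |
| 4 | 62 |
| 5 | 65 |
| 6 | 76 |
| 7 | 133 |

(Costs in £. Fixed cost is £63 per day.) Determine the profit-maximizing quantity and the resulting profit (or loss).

Tabulate TR − TC: q=0: -63; q=1: -64; q=2: -38; q=3: 2; q=4: 43; q=5: 82; q=6: 113; q=7: 98.
Profit is maximized at q = 6. AVC there is 76/6 = £12.67 ≤ P, so producing beats shutting down (which would give -£63).

q = 6; profit = £113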